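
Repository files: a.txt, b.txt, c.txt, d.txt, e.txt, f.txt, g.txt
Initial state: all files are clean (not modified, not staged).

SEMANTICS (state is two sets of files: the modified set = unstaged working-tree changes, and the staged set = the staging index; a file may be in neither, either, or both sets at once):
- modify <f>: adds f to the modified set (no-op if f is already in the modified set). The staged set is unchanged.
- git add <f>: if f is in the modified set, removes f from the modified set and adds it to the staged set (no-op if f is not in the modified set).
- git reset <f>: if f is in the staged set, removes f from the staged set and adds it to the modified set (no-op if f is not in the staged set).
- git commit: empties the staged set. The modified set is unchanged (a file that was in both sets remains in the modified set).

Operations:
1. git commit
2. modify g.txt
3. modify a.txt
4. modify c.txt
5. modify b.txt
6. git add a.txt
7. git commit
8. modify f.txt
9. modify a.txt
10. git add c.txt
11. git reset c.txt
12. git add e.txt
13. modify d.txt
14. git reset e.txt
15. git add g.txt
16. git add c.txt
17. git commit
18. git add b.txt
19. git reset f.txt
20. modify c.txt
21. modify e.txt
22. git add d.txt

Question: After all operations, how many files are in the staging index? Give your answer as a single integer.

Answer: 2

Derivation:
After op 1 (git commit): modified={none} staged={none}
After op 2 (modify g.txt): modified={g.txt} staged={none}
After op 3 (modify a.txt): modified={a.txt, g.txt} staged={none}
After op 4 (modify c.txt): modified={a.txt, c.txt, g.txt} staged={none}
After op 5 (modify b.txt): modified={a.txt, b.txt, c.txt, g.txt} staged={none}
After op 6 (git add a.txt): modified={b.txt, c.txt, g.txt} staged={a.txt}
After op 7 (git commit): modified={b.txt, c.txt, g.txt} staged={none}
After op 8 (modify f.txt): modified={b.txt, c.txt, f.txt, g.txt} staged={none}
After op 9 (modify a.txt): modified={a.txt, b.txt, c.txt, f.txt, g.txt} staged={none}
After op 10 (git add c.txt): modified={a.txt, b.txt, f.txt, g.txt} staged={c.txt}
After op 11 (git reset c.txt): modified={a.txt, b.txt, c.txt, f.txt, g.txt} staged={none}
After op 12 (git add e.txt): modified={a.txt, b.txt, c.txt, f.txt, g.txt} staged={none}
After op 13 (modify d.txt): modified={a.txt, b.txt, c.txt, d.txt, f.txt, g.txt} staged={none}
After op 14 (git reset e.txt): modified={a.txt, b.txt, c.txt, d.txt, f.txt, g.txt} staged={none}
After op 15 (git add g.txt): modified={a.txt, b.txt, c.txt, d.txt, f.txt} staged={g.txt}
After op 16 (git add c.txt): modified={a.txt, b.txt, d.txt, f.txt} staged={c.txt, g.txt}
After op 17 (git commit): modified={a.txt, b.txt, d.txt, f.txt} staged={none}
After op 18 (git add b.txt): modified={a.txt, d.txt, f.txt} staged={b.txt}
After op 19 (git reset f.txt): modified={a.txt, d.txt, f.txt} staged={b.txt}
After op 20 (modify c.txt): modified={a.txt, c.txt, d.txt, f.txt} staged={b.txt}
After op 21 (modify e.txt): modified={a.txt, c.txt, d.txt, e.txt, f.txt} staged={b.txt}
After op 22 (git add d.txt): modified={a.txt, c.txt, e.txt, f.txt} staged={b.txt, d.txt}
Final staged set: {b.txt, d.txt} -> count=2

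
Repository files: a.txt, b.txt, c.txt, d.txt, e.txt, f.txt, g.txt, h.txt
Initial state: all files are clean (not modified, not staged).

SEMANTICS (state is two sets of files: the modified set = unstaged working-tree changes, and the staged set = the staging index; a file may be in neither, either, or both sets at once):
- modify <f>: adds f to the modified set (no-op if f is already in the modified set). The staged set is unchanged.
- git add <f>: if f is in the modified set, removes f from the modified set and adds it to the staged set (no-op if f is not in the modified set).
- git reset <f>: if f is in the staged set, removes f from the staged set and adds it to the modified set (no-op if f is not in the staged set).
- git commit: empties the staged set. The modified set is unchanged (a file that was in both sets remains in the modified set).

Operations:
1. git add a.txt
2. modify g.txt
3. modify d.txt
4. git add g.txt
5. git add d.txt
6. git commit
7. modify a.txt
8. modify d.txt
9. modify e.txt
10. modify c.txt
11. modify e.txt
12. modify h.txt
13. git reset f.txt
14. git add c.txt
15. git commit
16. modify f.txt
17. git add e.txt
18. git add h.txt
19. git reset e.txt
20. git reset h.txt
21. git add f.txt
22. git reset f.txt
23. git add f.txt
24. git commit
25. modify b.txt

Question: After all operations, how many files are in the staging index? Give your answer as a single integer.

After op 1 (git add a.txt): modified={none} staged={none}
After op 2 (modify g.txt): modified={g.txt} staged={none}
After op 3 (modify d.txt): modified={d.txt, g.txt} staged={none}
After op 4 (git add g.txt): modified={d.txt} staged={g.txt}
After op 5 (git add d.txt): modified={none} staged={d.txt, g.txt}
After op 6 (git commit): modified={none} staged={none}
After op 7 (modify a.txt): modified={a.txt} staged={none}
After op 8 (modify d.txt): modified={a.txt, d.txt} staged={none}
After op 9 (modify e.txt): modified={a.txt, d.txt, e.txt} staged={none}
After op 10 (modify c.txt): modified={a.txt, c.txt, d.txt, e.txt} staged={none}
After op 11 (modify e.txt): modified={a.txt, c.txt, d.txt, e.txt} staged={none}
After op 12 (modify h.txt): modified={a.txt, c.txt, d.txt, e.txt, h.txt} staged={none}
After op 13 (git reset f.txt): modified={a.txt, c.txt, d.txt, e.txt, h.txt} staged={none}
After op 14 (git add c.txt): modified={a.txt, d.txt, e.txt, h.txt} staged={c.txt}
After op 15 (git commit): modified={a.txt, d.txt, e.txt, h.txt} staged={none}
After op 16 (modify f.txt): modified={a.txt, d.txt, e.txt, f.txt, h.txt} staged={none}
After op 17 (git add e.txt): modified={a.txt, d.txt, f.txt, h.txt} staged={e.txt}
After op 18 (git add h.txt): modified={a.txt, d.txt, f.txt} staged={e.txt, h.txt}
After op 19 (git reset e.txt): modified={a.txt, d.txt, e.txt, f.txt} staged={h.txt}
After op 20 (git reset h.txt): modified={a.txt, d.txt, e.txt, f.txt, h.txt} staged={none}
After op 21 (git add f.txt): modified={a.txt, d.txt, e.txt, h.txt} staged={f.txt}
After op 22 (git reset f.txt): modified={a.txt, d.txt, e.txt, f.txt, h.txt} staged={none}
After op 23 (git add f.txt): modified={a.txt, d.txt, e.txt, h.txt} staged={f.txt}
After op 24 (git commit): modified={a.txt, d.txt, e.txt, h.txt} staged={none}
After op 25 (modify b.txt): modified={a.txt, b.txt, d.txt, e.txt, h.txt} staged={none}
Final staged set: {none} -> count=0

Answer: 0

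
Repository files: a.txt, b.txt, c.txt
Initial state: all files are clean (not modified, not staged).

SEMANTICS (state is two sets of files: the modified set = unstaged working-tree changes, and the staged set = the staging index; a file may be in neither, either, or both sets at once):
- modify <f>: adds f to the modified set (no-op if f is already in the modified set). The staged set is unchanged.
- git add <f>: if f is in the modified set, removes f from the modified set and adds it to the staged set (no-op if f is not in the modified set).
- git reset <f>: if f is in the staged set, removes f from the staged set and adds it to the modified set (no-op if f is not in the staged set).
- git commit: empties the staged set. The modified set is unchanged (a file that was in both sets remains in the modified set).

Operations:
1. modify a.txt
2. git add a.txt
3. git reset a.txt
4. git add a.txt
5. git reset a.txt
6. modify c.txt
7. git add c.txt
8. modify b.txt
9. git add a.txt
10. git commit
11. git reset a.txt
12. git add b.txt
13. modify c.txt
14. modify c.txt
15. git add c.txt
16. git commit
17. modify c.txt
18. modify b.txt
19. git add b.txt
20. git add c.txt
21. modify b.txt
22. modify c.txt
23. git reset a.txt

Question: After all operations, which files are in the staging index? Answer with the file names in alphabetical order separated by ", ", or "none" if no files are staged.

Answer: b.txt, c.txt

Derivation:
After op 1 (modify a.txt): modified={a.txt} staged={none}
After op 2 (git add a.txt): modified={none} staged={a.txt}
After op 3 (git reset a.txt): modified={a.txt} staged={none}
After op 4 (git add a.txt): modified={none} staged={a.txt}
After op 5 (git reset a.txt): modified={a.txt} staged={none}
After op 6 (modify c.txt): modified={a.txt, c.txt} staged={none}
After op 7 (git add c.txt): modified={a.txt} staged={c.txt}
After op 8 (modify b.txt): modified={a.txt, b.txt} staged={c.txt}
After op 9 (git add a.txt): modified={b.txt} staged={a.txt, c.txt}
After op 10 (git commit): modified={b.txt} staged={none}
After op 11 (git reset a.txt): modified={b.txt} staged={none}
After op 12 (git add b.txt): modified={none} staged={b.txt}
After op 13 (modify c.txt): modified={c.txt} staged={b.txt}
After op 14 (modify c.txt): modified={c.txt} staged={b.txt}
After op 15 (git add c.txt): modified={none} staged={b.txt, c.txt}
After op 16 (git commit): modified={none} staged={none}
After op 17 (modify c.txt): modified={c.txt} staged={none}
After op 18 (modify b.txt): modified={b.txt, c.txt} staged={none}
After op 19 (git add b.txt): modified={c.txt} staged={b.txt}
After op 20 (git add c.txt): modified={none} staged={b.txt, c.txt}
After op 21 (modify b.txt): modified={b.txt} staged={b.txt, c.txt}
After op 22 (modify c.txt): modified={b.txt, c.txt} staged={b.txt, c.txt}
After op 23 (git reset a.txt): modified={b.txt, c.txt} staged={b.txt, c.txt}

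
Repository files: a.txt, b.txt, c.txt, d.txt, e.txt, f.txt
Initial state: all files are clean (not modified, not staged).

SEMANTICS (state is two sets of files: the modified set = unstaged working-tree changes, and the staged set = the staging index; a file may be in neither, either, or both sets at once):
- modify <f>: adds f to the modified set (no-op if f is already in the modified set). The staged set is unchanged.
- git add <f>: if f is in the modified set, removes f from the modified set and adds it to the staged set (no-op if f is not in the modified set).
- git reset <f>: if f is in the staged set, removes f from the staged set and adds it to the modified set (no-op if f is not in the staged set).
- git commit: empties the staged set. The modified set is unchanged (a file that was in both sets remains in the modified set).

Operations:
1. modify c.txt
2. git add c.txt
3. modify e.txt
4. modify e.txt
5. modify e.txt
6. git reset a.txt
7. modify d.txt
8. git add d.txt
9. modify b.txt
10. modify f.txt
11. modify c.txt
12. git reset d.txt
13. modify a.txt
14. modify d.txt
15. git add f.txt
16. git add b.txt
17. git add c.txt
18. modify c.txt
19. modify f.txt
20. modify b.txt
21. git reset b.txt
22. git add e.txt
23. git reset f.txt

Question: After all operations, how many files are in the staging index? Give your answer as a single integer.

After op 1 (modify c.txt): modified={c.txt} staged={none}
After op 2 (git add c.txt): modified={none} staged={c.txt}
After op 3 (modify e.txt): modified={e.txt} staged={c.txt}
After op 4 (modify e.txt): modified={e.txt} staged={c.txt}
After op 5 (modify e.txt): modified={e.txt} staged={c.txt}
After op 6 (git reset a.txt): modified={e.txt} staged={c.txt}
After op 7 (modify d.txt): modified={d.txt, e.txt} staged={c.txt}
After op 8 (git add d.txt): modified={e.txt} staged={c.txt, d.txt}
After op 9 (modify b.txt): modified={b.txt, e.txt} staged={c.txt, d.txt}
After op 10 (modify f.txt): modified={b.txt, e.txt, f.txt} staged={c.txt, d.txt}
After op 11 (modify c.txt): modified={b.txt, c.txt, e.txt, f.txt} staged={c.txt, d.txt}
After op 12 (git reset d.txt): modified={b.txt, c.txt, d.txt, e.txt, f.txt} staged={c.txt}
After op 13 (modify a.txt): modified={a.txt, b.txt, c.txt, d.txt, e.txt, f.txt} staged={c.txt}
After op 14 (modify d.txt): modified={a.txt, b.txt, c.txt, d.txt, e.txt, f.txt} staged={c.txt}
After op 15 (git add f.txt): modified={a.txt, b.txt, c.txt, d.txt, e.txt} staged={c.txt, f.txt}
After op 16 (git add b.txt): modified={a.txt, c.txt, d.txt, e.txt} staged={b.txt, c.txt, f.txt}
After op 17 (git add c.txt): modified={a.txt, d.txt, e.txt} staged={b.txt, c.txt, f.txt}
After op 18 (modify c.txt): modified={a.txt, c.txt, d.txt, e.txt} staged={b.txt, c.txt, f.txt}
After op 19 (modify f.txt): modified={a.txt, c.txt, d.txt, e.txt, f.txt} staged={b.txt, c.txt, f.txt}
After op 20 (modify b.txt): modified={a.txt, b.txt, c.txt, d.txt, e.txt, f.txt} staged={b.txt, c.txt, f.txt}
After op 21 (git reset b.txt): modified={a.txt, b.txt, c.txt, d.txt, e.txt, f.txt} staged={c.txt, f.txt}
After op 22 (git add e.txt): modified={a.txt, b.txt, c.txt, d.txt, f.txt} staged={c.txt, e.txt, f.txt}
After op 23 (git reset f.txt): modified={a.txt, b.txt, c.txt, d.txt, f.txt} staged={c.txt, e.txt}
Final staged set: {c.txt, e.txt} -> count=2

Answer: 2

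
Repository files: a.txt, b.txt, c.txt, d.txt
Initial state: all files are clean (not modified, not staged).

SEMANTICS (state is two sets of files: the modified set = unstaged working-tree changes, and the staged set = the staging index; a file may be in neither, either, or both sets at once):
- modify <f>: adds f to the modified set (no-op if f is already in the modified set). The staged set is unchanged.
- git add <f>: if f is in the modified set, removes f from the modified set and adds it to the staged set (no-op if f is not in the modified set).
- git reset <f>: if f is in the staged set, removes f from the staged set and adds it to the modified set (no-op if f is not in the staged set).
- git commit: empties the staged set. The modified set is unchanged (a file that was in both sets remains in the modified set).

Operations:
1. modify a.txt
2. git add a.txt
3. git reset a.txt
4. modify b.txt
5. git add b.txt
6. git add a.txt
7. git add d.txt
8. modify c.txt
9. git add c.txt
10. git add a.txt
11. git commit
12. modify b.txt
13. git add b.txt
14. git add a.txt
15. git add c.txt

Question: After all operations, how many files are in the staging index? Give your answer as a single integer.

After op 1 (modify a.txt): modified={a.txt} staged={none}
After op 2 (git add a.txt): modified={none} staged={a.txt}
After op 3 (git reset a.txt): modified={a.txt} staged={none}
After op 4 (modify b.txt): modified={a.txt, b.txt} staged={none}
After op 5 (git add b.txt): modified={a.txt} staged={b.txt}
After op 6 (git add a.txt): modified={none} staged={a.txt, b.txt}
After op 7 (git add d.txt): modified={none} staged={a.txt, b.txt}
After op 8 (modify c.txt): modified={c.txt} staged={a.txt, b.txt}
After op 9 (git add c.txt): modified={none} staged={a.txt, b.txt, c.txt}
After op 10 (git add a.txt): modified={none} staged={a.txt, b.txt, c.txt}
After op 11 (git commit): modified={none} staged={none}
After op 12 (modify b.txt): modified={b.txt} staged={none}
After op 13 (git add b.txt): modified={none} staged={b.txt}
After op 14 (git add a.txt): modified={none} staged={b.txt}
After op 15 (git add c.txt): modified={none} staged={b.txt}
Final staged set: {b.txt} -> count=1

Answer: 1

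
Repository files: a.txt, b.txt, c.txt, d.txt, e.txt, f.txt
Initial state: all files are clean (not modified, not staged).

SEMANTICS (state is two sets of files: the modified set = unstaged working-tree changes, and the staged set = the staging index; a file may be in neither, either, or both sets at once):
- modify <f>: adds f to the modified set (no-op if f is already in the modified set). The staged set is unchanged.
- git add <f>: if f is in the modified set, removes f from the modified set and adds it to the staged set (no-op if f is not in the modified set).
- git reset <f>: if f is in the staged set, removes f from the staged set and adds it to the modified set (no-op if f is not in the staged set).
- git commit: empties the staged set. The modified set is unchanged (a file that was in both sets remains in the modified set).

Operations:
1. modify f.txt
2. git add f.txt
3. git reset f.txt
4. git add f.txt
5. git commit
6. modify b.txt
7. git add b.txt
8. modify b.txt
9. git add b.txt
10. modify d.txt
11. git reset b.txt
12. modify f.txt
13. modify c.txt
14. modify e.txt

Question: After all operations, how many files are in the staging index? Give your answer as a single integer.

After op 1 (modify f.txt): modified={f.txt} staged={none}
After op 2 (git add f.txt): modified={none} staged={f.txt}
After op 3 (git reset f.txt): modified={f.txt} staged={none}
After op 4 (git add f.txt): modified={none} staged={f.txt}
After op 5 (git commit): modified={none} staged={none}
After op 6 (modify b.txt): modified={b.txt} staged={none}
After op 7 (git add b.txt): modified={none} staged={b.txt}
After op 8 (modify b.txt): modified={b.txt} staged={b.txt}
After op 9 (git add b.txt): modified={none} staged={b.txt}
After op 10 (modify d.txt): modified={d.txt} staged={b.txt}
After op 11 (git reset b.txt): modified={b.txt, d.txt} staged={none}
After op 12 (modify f.txt): modified={b.txt, d.txt, f.txt} staged={none}
After op 13 (modify c.txt): modified={b.txt, c.txt, d.txt, f.txt} staged={none}
After op 14 (modify e.txt): modified={b.txt, c.txt, d.txt, e.txt, f.txt} staged={none}
Final staged set: {none} -> count=0

Answer: 0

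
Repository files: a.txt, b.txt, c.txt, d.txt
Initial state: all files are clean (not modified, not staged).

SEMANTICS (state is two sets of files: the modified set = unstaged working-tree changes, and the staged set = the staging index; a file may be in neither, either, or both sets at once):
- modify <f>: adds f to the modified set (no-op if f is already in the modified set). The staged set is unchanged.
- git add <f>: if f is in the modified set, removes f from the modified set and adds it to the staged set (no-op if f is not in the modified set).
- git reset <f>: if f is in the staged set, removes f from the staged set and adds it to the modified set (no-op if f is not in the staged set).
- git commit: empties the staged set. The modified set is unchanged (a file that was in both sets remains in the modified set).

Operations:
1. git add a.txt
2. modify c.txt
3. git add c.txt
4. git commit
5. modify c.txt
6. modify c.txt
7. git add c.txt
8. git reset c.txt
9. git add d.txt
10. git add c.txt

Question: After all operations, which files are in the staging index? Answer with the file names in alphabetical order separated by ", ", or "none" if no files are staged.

Answer: c.txt

Derivation:
After op 1 (git add a.txt): modified={none} staged={none}
After op 2 (modify c.txt): modified={c.txt} staged={none}
After op 3 (git add c.txt): modified={none} staged={c.txt}
After op 4 (git commit): modified={none} staged={none}
After op 5 (modify c.txt): modified={c.txt} staged={none}
After op 6 (modify c.txt): modified={c.txt} staged={none}
After op 7 (git add c.txt): modified={none} staged={c.txt}
After op 8 (git reset c.txt): modified={c.txt} staged={none}
After op 9 (git add d.txt): modified={c.txt} staged={none}
After op 10 (git add c.txt): modified={none} staged={c.txt}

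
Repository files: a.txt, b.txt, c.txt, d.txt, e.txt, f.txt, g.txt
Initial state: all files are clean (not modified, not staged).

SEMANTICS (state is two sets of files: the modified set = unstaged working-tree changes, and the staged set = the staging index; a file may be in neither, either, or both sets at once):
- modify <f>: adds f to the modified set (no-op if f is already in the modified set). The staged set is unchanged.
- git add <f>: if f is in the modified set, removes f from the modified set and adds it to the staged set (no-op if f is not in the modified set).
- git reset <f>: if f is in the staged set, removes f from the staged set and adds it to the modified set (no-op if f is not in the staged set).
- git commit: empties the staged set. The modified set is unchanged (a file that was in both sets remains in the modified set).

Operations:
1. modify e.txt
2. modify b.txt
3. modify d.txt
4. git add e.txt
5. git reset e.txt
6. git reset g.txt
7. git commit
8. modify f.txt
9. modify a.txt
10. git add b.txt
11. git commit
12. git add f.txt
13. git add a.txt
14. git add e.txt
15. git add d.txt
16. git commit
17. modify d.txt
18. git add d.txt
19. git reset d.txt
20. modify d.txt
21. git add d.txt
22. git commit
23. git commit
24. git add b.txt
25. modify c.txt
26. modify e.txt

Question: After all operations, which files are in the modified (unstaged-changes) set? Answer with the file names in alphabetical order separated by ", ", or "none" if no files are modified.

Answer: c.txt, e.txt

Derivation:
After op 1 (modify e.txt): modified={e.txt} staged={none}
After op 2 (modify b.txt): modified={b.txt, e.txt} staged={none}
After op 3 (modify d.txt): modified={b.txt, d.txt, e.txt} staged={none}
After op 4 (git add e.txt): modified={b.txt, d.txt} staged={e.txt}
After op 5 (git reset e.txt): modified={b.txt, d.txt, e.txt} staged={none}
After op 6 (git reset g.txt): modified={b.txt, d.txt, e.txt} staged={none}
After op 7 (git commit): modified={b.txt, d.txt, e.txt} staged={none}
After op 8 (modify f.txt): modified={b.txt, d.txt, e.txt, f.txt} staged={none}
After op 9 (modify a.txt): modified={a.txt, b.txt, d.txt, e.txt, f.txt} staged={none}
After op 10 (git add b.txt): modified={a.txt, d.txt, e.txt, f.txt} staged={b.txt}
After op 11 (git commit): modified={a.txt, d.txt, e.txt, f.txt} staged={none}
After op 12 (git add f.txt): modified={a.txt, d.txt, e.txt} staged={f.txt}
After op 13 (git add a.txt): modified={d.txt, e.txt} staged={a.txt, f.txt}
After op 14 (git add e.txt): modified={d.txt} staged={a.txt, e.txt, f.txt}
After op 15 (git add d.txt): modified={none} staged={a.txt, d.txt, e.txt, f.txt}
After op 16 (git commit): modified={none} staged={none}
After op 17 (modify d.txt): modified={d.txt} staged={none}
After op 18 (git add d.txt): modified={none} staged={d.txt}
After op 19 (git reset d.txt): modified={d.txt} staged={none}
After op 20 (modify d.txt): modified={d.txt} staged={none}
After op 21 (git add d.txt): modified={none} staged={d.txt}
After op 22 (git commit): modified={none} staged={none}
After op 23 (git commit): modified={none} staged={none}
After op 24 (git add b.txt): modified={none} staged={none}
After op 25 (modify c.txt): modified={c.txt} staged={none}
After op 26 (modify e.txt): modified={c.txt, e.txt} staged={none}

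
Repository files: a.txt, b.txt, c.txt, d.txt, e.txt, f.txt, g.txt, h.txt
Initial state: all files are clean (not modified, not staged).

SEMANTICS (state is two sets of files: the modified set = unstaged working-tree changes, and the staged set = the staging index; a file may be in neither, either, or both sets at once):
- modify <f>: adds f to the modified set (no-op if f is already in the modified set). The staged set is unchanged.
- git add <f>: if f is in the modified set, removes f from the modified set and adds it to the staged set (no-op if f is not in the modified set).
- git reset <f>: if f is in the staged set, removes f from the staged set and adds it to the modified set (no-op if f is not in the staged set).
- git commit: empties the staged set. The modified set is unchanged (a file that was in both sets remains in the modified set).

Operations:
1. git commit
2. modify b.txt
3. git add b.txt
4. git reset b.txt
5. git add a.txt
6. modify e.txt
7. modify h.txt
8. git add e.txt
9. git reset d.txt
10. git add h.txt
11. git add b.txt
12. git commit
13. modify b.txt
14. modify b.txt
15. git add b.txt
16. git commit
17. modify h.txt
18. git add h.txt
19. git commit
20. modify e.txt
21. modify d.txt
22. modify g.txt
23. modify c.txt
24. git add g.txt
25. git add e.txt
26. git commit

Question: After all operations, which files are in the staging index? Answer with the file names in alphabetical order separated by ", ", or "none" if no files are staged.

After op 1 (git commit): modified={none} staged={none}
After op 2 (modify b.txt): modified={b.txt} staged={none}
After op 3 (git add b.txt): modified={none} staged={b.txt}
After op 4 (git reset b.txt): modified={b.txt} staged={none}
After op 5 (git add a.txt): modified={b.txt} staged={none}
After op 6 (modify e.txt): modified={b.txt, e.txt} staged={none}
After op 7 (modify h.txt): modified={b.txt, e.txt, h.txt} staged={none}
After op 8 (git add e.txt): modified={b.txt, h.txt} staged={e.txt}
After op 9 (git reset d.txt): modified={b.txt, h.txt} staged={e.txt}
After op 10 (git add h.txt): modified={b.txt} staged={e.txt, h.txt}
After op 11 (git add b.txt): modified={none} staged={b.txt, e.txt, h.txt}
After op 12 (git commit): modified={none} staged={none}
After op 13 (modify b.txt): modified={b.txt} staged={none}
After op 14 (modify b.txt): modified={b.txt} staged={none}
After op 15 (git add b.txt): modified={none} staged={b.txt}
After op 16 (git commit): modified={none} staged={none}
After op 17 (modify h.txt): modified={h.txt} staged={none}
After op 18 (git add h.txt): modified={none} staged={h.txt}
After op 19 (git commit): modified={none} staged={none}
After op 20 (modify e.txt): modified={e.txt} staged={none}
After op 21 (modify d.txt): modified={d.txt, e.txt} staged={none}
After op 22 (modify g.txt): modified={d.txt, e.txt, g.txt} staged={none}
After op 23 (modify c.txt): modified={c.txt, d.txt, e.txt, g.txt} staged={none}
After op 24 (git add g.txt): modified={c.txt, d.txt, e.txt} staged={g.txt}
After op 25 (git add e.txt): modified={c.txt, d.txt} staged={e.txt, g.txt}
After op 26 (git commit): modified={c.txt, d.txt} staged={none}

Answer: none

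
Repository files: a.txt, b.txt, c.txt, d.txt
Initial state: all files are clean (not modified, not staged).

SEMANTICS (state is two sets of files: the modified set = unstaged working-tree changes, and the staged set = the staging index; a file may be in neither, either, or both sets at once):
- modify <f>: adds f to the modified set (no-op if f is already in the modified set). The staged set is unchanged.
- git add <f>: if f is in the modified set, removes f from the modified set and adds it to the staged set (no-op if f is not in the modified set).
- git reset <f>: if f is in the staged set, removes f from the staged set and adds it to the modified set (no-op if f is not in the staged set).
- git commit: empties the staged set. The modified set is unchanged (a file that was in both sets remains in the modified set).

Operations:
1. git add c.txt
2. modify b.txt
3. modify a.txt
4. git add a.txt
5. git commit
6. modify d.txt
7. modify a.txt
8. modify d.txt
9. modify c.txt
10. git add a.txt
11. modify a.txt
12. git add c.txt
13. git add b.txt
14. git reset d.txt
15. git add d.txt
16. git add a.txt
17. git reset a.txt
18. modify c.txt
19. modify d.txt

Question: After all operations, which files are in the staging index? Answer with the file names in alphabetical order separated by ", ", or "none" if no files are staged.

After op 1 (git add c.txt): modified={none} staged={none}
After op 2 (modify b.txt): modified={b.txt} staged={none}
After op 3 (modify a.txt): modified={a.txt, b.txt} staged={none}
After op 4 (git add a.txt): modified={b.txt} staged={a.txt}
After op 5 (git commit): modified={b.txt} staged={none}
After op 6 (modify d.txt): modified={b.txt, d.txt} staged={none}
After op 7 (modify a.txt): modified={a.txt, b.txt, d.txt} staged={none}
After op 8 (modify d.txt): modified={a.txt, b.txt, d.txt} staged={none}
After op 9 (modify c.txt): modified={a.txt, b.txt, c.txt, d.txt} staged={none}
After op 10 (git add a.txt): modified={b.txt, c.txt, d.txt} staged={a.txt}
After op 11 (modify a.txt): modified={a.txt, b.txt, c.txt, d.txt} staged={a.txt}
After op 12 (git add c.txt): modified={a.txt, b.txt, d.txt} staged={a.txt, c.txt}
After op 13 (git add b.txt): modified={a.txt, d.txt} staged={a.txt, b.txt, c.txt}
After op 14 (git reset d.txt): modified={a.txt, d.txt} staged={a.txt, b.txt, c.txt}
After op 15 (git add d.txt): modified={a.txt} staged={a.txt, b.txt, c.txt, d.txt}
After op 16 (git add a.txt): modified={none} staged={a.txt, b.txt, c.txt, d.txt}
After op 17 (git reset a.txt): modified={a.txt} staged={b.txt, c.txt, d.txt}
After op 18 (modify c.txt): modified={a.txt, c.txt} staged={b.txt, c.txt, d.txt}
After op 19 (modify d.txt): modified={a.txt, c.txt, d.txt} staged={b.txt, c.txt, d.txt}

Answer: b.txt, c.txt, d.txt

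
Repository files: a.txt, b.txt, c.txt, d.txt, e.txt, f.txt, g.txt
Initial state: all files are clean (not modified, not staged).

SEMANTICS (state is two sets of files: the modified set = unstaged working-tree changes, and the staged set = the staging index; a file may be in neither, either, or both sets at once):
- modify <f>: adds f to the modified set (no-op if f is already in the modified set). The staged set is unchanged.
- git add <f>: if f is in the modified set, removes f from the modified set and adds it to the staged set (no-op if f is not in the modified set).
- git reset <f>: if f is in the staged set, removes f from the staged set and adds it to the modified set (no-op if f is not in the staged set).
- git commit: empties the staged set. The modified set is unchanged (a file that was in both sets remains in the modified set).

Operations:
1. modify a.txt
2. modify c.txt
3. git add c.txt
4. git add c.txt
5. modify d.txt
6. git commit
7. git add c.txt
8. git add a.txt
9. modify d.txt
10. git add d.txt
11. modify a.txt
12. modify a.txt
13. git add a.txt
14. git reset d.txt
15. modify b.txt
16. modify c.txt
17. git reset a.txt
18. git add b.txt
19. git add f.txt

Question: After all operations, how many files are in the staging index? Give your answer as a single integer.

Answer: 1

Derivation:
After op 1 (modify a.txt): modified={a.txt} staged={none}
After op 2 (modify c.txt): modified={a.txt, c.txt} staged={none}
After op 3 (git add c.txt): modified={a.txt} staged={c.txt}
After op 4 (git add c.txt): modified={a.txt} staged={c.txt}
After op 5 (modify d.txt): modified={a.txt, d.txt} staged={c.txt}
After op 6 (git commit): modified={a.txt, d.txt} staged={none}
After op 7 (git add c.txt): modified={a.txt, d.txt} staged={none}
After op 8 (git add a.txt): modified={d.txt} staged={a.txt}
After op 9 (modify d.txt): modified={d.txt} staged={a.txt}
After op 10 (git add d.txt): modified={none} staged={a.txt, d.txt}
After op 11 (modify a.txt): modified={a.txt} staged={a.txt, d.txt}
After op 12 (modify a.txt): modified={a.txt} staged={a.txt, d.txt}
After op 13 (git add a.txt): modified={none} staged={a.txt, d.txt}
After op 14 (git reset d.txt): modified={d.txt} staged={a.txt}
After op 15 (modify b.txt): modified={b.txt, d.txt} staged={a.txt}
After op 16 (modify c.txt): modified={b.txt, c.txt, d.txt} staged={a.txt}
After op 17 (git reset a.txt): modified={a.txt, b.txt, c.txt, d.txt} staged={none}
After op 18 (git add b.txt): modified={a.txt, c.txt, d.txt} staged={b.txt}
After op 19 (git add f.txt): modified={a.txt, c.txt, d.txt} staged={b.txt}
Final staged set: {b.txt} -> count=1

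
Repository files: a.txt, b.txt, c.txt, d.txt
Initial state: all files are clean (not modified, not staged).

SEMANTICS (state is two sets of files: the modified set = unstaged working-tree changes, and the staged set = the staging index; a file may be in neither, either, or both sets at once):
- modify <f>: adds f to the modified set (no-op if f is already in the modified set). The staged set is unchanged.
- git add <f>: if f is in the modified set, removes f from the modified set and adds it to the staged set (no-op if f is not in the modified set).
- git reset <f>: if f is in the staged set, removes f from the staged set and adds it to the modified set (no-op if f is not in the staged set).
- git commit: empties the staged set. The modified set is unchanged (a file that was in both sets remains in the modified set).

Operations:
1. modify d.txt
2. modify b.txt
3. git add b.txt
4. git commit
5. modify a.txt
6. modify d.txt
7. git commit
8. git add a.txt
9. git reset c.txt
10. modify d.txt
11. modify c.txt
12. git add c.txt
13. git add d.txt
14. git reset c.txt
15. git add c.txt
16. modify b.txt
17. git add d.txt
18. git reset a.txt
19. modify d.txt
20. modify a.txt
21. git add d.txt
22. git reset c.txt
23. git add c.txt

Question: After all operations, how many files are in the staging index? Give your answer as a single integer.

Answer: 2

Derivation:
After op 1 (modify d.txt): modified={d.txt} staged={none}
After op 2 (modify b.txt): modified={b.txt, d.txt} staged={none}
After op 3 (git add b.txt): modified={d.txt} staged={b.txt}
After op 4 (git commit): modified={d.txt} staged={none}
After op 5 (modify a.txt): modified={a.txt, d.txt} staged={none}
After op 6 (modify d.txt): modified={a.txt, d.txt} staged={none}
After op 7 (git commit): modified={a.txt, d.txt} staged={none}
After op 8 (git add a.txt): modified={d.txt} staged={a.txt}
After op 9 (git reset c.txt): modified={d.txt} staged={a.txt}
After op 10 (modify d.txt): modified={d.txt} staged={a.txt}
After op 11 (modify c.txt): modified={c.txt, d.txt} staged={a.txt}
After op 12 (git add c.txt): modified={d.txt} staged={a.txt, c.txt}
After op 13 (git add d.txt): modified={none} staged={a.txt, c.txt, d.txt}
After op 14 (git reset c.txt): modified={c.txt} staged={a.txt, d.txt}
After op 15 (git add c.txt): modified={none} staged={a.txt, c.txt, d.txt}
After op 16 (modify b.txt): modified={b.txt} staged={a.txt, c.txt, d.txt}
After op 17 (git add d.txt): modified={b.txt} staged={a.txt, c.txt, d.txt}
After op 18 (git reset a.txt): modified={a.txt, b.txt} staged={c.txt, d.txt}
After op 19 (modify d.txt): modified={a.txt, b.txt, d.txt} staged={c.txt, d.txt}
After op 20 (modify a.txt): modified={a.txt, b.txt, d.txt} staged={c.txt, d.txt}
After op 21 (git add d.txt): modified={a.txt, b.txt} staged={c.txt, d.txt}
After op 22 (git reset c.txt): modified={a.txt, b.txt, c.txt} staged={d.txt}
After op 23 (git add c.txt): modified={a.txt, b.txt} staged={c.txt, d.txt}
Final staged set: {c.txt, d.txt} -> count=2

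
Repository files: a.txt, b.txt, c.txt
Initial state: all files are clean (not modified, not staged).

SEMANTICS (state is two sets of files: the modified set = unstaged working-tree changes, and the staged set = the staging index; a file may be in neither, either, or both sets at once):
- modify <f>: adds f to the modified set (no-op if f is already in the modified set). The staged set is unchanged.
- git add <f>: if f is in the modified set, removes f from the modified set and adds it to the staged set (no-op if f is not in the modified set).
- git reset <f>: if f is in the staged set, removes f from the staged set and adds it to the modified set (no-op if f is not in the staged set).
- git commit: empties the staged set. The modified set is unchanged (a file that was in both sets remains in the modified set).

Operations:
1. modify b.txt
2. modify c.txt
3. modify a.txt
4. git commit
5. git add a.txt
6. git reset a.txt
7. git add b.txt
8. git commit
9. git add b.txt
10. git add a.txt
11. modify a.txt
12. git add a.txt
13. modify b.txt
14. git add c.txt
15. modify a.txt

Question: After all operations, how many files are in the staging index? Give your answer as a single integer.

After op 1 (modify b.txt): modified={b.txt} staged={none}
After op 2 (modify c.txt): modified={b.txt, c.txt} staged={none}
After op 3 (modify a.txt): modified={a.txt, b.txt, c.txt} staged={none}
After op 4 (git commit): modified={a.txt, b.txt, c.txt} staged={none}
After op 5 (git add a.txt): modified={b.txt, c.txt} staged={a.txt}
After op 6 (git reset a.txt): modified={a.txt, b.txt, c.txt} staged={none}
After op 7 (git add b.txt): modified={a.txt, c.txt} staged={b.txt}
After op 8 (git commit): modified={a.txt, c.txt} staged={none}
After op 9 (git add b.txt): modified={a.txt, c.txt} staged={none}
After op 10 (git add a.txt): modified={c.txt} staged={a.txt}
After op 11 (modify a.txt): modified={a.txt, c.txt} staged={a.txt}
After op 12 (git add a.txt): modified={c.txt} staged={a.txt}
After op 13 (modify b.txt): modified={b.txt, c.txt} staged={a.txt}
After op 14 (git add c.txt): modified={b.txt} staged={a.txt, c.txt}
After op 15 (modify a.txt): modified={a.txt, b.txt} staged={a.txt, c.txt}
Final staged set: {a.txt, c.txt} -> count=2

Answer: 2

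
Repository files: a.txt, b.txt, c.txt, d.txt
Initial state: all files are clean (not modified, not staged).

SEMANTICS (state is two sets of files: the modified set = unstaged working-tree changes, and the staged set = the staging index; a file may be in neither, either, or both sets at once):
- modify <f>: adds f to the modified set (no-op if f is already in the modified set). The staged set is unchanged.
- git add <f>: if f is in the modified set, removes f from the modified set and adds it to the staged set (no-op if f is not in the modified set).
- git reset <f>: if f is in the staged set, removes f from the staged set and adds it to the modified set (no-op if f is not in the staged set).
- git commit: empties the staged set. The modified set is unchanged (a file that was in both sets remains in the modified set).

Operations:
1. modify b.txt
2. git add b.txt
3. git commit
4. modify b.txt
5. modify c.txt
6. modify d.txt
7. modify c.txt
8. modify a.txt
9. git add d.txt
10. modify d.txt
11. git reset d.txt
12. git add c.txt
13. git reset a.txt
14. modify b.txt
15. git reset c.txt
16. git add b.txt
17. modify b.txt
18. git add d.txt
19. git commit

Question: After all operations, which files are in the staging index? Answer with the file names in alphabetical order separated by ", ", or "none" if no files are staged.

Answer: none

Derivation:
After op 1 (modify b.txt): modified={b.txt} staged={none}
After op 2 (git add b.txt): modified={none} staged={b.txt}
After op 3 (git commit): modified={none} staged={none}
After op 4 (modify b.txt): modified={b.txt} staged={none}
After op 5 (modify c.txt): modified={b.txt, c.txt} staged={none}
After op 6 (modify d.txt): modified={b.txt, c.txt, d.txt} staged={none}
After op 7 (modify c.txt): modified={b.txt, c.txt, d.txt} staged={none}
After op 8 (modify a.txt): modified={a.txt, b.txt, c.txt, d.txt} staged={none}
After op 9 (git add d.txt): modified={a.txt, b.txt, c.txt} staged={d.txt}
After op 10 (modify d.txt): modified={a.txt, b.txt, c.txt, d.txt} staged={d.txt}
After op 11 (git reset d.txt): modified={a.txt, b.txt, c.txt, d.txt} staged={none}
After op 12 (git add c.txt): modified={a.txt, b.txt, d.txt} staged={c.txt}
After op 13 (git reset a.txt): modified={a.txt, b.txt, d.txt} staged={c.txt}
After op 14 (modify b.txt): modified={a.txt, b.txt, d.txt} staged={c.txt}
After op 15 (git reset c.txt): modified={a.txt, b.txt, c.txt, d.txt} staged={none}
After op 16 (git add b.txt): modified={a.txt, c.txt, d.txt} staged={b.txt}
After op 17 (modify b.txt): modified={a.txt, b.txt, c.txt, d.txt} staged={b.txt}
After op 18 (git add d.txt): modified={a.txt, b.txt, c.txt} staged={b.txt, d.txt}
After op 19 (git commit): modified={a.txt, b.txt, c.txt} staged={none}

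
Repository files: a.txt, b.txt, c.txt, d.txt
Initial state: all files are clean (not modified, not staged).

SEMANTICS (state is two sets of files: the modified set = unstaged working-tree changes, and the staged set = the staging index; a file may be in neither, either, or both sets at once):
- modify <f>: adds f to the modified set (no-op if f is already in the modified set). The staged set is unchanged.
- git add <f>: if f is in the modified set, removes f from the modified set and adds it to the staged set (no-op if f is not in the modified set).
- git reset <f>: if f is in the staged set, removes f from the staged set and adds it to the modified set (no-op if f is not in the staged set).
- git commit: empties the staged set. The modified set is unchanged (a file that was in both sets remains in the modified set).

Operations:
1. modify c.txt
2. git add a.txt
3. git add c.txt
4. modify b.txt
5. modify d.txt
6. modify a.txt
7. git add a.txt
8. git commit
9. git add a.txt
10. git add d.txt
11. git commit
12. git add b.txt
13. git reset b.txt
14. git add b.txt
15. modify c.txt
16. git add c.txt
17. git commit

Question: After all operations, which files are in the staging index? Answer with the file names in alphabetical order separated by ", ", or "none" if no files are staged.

After op 1 (modify c.txt): modified={c.txt} staged={none}
After op 2 (git add a.txt): modified={c.txt} staged={none}
After op 3 (git add c.txt): modified={none} staged={c.txt}
After op 4 (modify b.txt): modified={b.txt} staged={c.txt}
After op 5 (modify d.txt): modified={b.txt, d.txt} staged={c.txt}
After op 6 (modify a.txt): modified={a.txt, b.txt, d.txt} staged={c.txt}
After op 7 (git add a.txt): modified={b.txt, d.txt} staged={a.txt, c.txt}
After op 8 (git commit): modified={b.txt, d.txt} staged={none}
After op 9 (git add a.txt): modified={b.txt, d.txt} staged={none}
After op 10 (git add d.txt): modified={b.txt} staged={d.txt}
After op 11 (git commit): modified={b.txt} staged={none}
After op 12 (git add b.txt): modified={none} staged={b.txt}
After op 13 (git reset b.txt): modified={b.txt} staged={none}
After op 14 (git add b.txt): modified={none} staged={b.txt}
After op 15 (modify c.txt): modified={c.txt} staged={b.txt}
After op 16 (git add c.txt): modified={none} staged={b.txt, c.txt}
After op 17 (git commit): modified={none} staged={none}

Answer: none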